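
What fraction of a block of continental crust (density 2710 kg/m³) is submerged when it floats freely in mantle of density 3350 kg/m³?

80.9%

Submerged fraction = ρ_obj/ρ_fluid = 2710/3350 = 80.9%.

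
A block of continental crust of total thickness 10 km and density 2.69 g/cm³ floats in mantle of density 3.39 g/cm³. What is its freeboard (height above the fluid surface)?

Floating equilibrium: submerged depth d = t ρ_obj/ρ_fluid = 10 km × 2.69/3.39 = 7.935 km.
Freeboard = t − d = 10 km − 7.935 km = 2.06 km.

2.06 km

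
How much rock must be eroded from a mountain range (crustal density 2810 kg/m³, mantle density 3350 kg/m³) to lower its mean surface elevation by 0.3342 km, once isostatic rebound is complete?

Net drop Δ = e − u = e − e ρ_c/ρ_m = e (ρ_m − ρ_c)/ρ_m.
e = Δ ρ_m/(ρ_m − ρ_c) = 0.3342 km × 3350/540 = 2.07 km.

2.07 km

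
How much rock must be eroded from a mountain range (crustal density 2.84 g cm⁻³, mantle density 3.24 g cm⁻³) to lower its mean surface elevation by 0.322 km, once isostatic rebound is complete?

2.61 km

Net drop Δ = e − u = e − e ρ_c/ρ_m = e (ρ_m − ρ_c)/ρ_m.
e = Δ ρ_m/(ρ_m − ρ_c) = 0.322 km × 3.24/0.4 = 2.61 km.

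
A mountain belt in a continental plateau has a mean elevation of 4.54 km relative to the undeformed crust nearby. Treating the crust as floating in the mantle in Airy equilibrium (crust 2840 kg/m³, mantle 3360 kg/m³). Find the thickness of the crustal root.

For local isostatic compensation: the weight of the topography is balanced by the buoyancy of the root, ρ_c h = (ρ_m − ρ_c) r.
r = h · ρ_c / (ρ_m − ρ_c) = 4.54 km × 2840 / (3360 − 2840) = 24.8 km.

24.8 km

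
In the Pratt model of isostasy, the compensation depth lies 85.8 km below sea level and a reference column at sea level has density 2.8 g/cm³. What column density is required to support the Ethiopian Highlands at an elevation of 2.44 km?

Pratt balance: ρ_ref D = ρ (D + h).
ρ = ρ_ref D/(D + h) = 2.8 × 85.8 km/(85.8 km + 2.44 km) = 2.72 g/cm³.

2.72 g/cm³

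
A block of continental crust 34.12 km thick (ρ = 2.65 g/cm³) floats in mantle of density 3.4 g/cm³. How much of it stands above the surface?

Floating equilibrium: submerged depth d = t ρ_obj/ρ_fluid = 34.12 km × 2.65/3.4 = 26.59 km.
Freeboard = t − d = 34.12 km − 26.59 km = 7.53 km.

7.53 km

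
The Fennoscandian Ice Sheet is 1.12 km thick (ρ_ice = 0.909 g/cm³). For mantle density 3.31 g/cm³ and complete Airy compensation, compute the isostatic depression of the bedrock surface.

0.308 km

Equating mass per unit area of the two columns: the ice load ρ_ice t is balanced by mantle displaced below, ρ_m s.
s = t ρ_ice / ρ_m = 1.12 km × 0.909/3.31 = 0.308 km.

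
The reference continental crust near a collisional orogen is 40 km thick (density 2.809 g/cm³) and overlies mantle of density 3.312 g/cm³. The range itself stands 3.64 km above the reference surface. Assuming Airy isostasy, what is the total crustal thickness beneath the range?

64 km

Root depth r = h ρ_c / (ρ_m − ρ_c) = 3.64 km × 2.809 / 0.503 = 20.33 km.
Total thickness = T + h + r = 40 km + 3.64 km + 20.33 km = 64 km.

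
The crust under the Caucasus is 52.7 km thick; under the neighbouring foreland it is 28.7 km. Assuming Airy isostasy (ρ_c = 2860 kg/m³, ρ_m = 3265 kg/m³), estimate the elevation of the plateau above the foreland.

2.98 km

Excess crust Δ = 52.7 km − 28.7 km = 24 km, split between elevation h and root r with h + r = Δ.
Airy balance ρ_c h = (ρ_m − ρ_c) r gives r = h ρ_c/(ρ_m − ρ_c), so h (1 + ρ_c/(ρ_m − ρ_c)) = Δ, i.e. h = Δ (ρ_m − ρ_c)/ρ_m.
h = 24 km × 405/3265 = 2.98 km.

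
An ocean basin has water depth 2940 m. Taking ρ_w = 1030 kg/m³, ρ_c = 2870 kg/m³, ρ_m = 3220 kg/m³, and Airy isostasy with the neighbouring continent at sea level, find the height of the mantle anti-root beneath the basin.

Balancing pressure at the compensation depth: replacing crust with seawater at the top is compensated by replacing crust with mantle at the base: d (ρ_c − ρ_w) = a (ρ_m − ρ_c).
a = d (ρ_c − ρ_w)/(ρ_m − ρ_c) = 2940 m × 1840/350 = 15500 m.

15500 m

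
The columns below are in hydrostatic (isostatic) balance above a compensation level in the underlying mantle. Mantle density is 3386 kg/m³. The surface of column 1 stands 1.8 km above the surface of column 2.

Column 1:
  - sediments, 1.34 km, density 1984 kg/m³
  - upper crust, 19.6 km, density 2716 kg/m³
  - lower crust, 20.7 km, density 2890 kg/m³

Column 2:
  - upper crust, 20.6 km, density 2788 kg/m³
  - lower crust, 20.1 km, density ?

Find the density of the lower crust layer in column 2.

Take the compensation level at the base of the deeper column (depth z_c below the surface of column 1) and equate Σ ρ_i t_i down to z_c; mantle fills any gap and the z_c terms cancel.
Column 1: 1.34×1984 + 19.6×2716 + 20.7×2890 + (z_c − 41.64)×3386
Column 2: 1.8×0 + 20.6×2788 + 20.1×ρ + (z_c − 1.8 − 40.7)×3386
The z_c×3386 term appears on both sides and cancels. Collect the known terms of each column as K = Σ(ρt)_known − 3386 × (depth of known layers): K_1 = 115715.16 − 3386×41.64 = −25277.88; K_2 = 57432.8 − 3386×(1.8 + 40.7) = −86472.2.
Balance: K_1 = K_2 + 20.1×ρ, so ρ = (K_1 − K_2)/20.1 = 61194.3/20.1 = 3040 kg/m³.

3040 kg/m³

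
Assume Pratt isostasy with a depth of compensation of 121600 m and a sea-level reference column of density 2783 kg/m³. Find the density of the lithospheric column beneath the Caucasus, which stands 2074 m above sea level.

Pratt balance: ρ_ref D = ρ (D + h).
ρ = ρ_ref D/(D + h) = 2783 × 121600 m/(121600 m + 2074 m) = 2740 kg/m³.

2740 kg/m³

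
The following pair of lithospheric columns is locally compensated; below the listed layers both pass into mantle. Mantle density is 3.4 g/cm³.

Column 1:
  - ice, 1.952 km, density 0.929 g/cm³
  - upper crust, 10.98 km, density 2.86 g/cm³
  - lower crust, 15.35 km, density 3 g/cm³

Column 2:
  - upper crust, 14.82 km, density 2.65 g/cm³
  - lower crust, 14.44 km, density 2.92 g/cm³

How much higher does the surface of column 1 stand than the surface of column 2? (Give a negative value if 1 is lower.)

−0.339 km

For any compensation level in the mantle, the mantle terms cancel and isostasy reduces to e = (Σt_1 − Σt_2) − (Σ(ρt)_1 − Σ(ρt)_2) / ρ_m.
Σt_1 = 28.282 km; Σt_2 = 29.26 km; Σ(ρt)_1 = 79.266208; Σ(ρt)_2 = 81.4378 (in km·g/cm³).
e = (28.282 − 29.26) − (79.266208 − 81.4378) / 3.4 = −0.339 km.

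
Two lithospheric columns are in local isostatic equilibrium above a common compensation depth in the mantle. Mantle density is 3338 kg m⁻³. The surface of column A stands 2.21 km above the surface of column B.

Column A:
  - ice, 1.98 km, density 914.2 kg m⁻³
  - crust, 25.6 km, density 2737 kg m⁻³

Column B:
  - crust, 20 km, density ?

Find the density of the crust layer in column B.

2700 kg m⁻³

Take the compensation level at the base of the deeper column (depth z_c below the surface of column A) and equate Σ ρ_i t_i down to z_c; mantle fills any gap and the z_c terms cancel.
Column A: 1.98×914.2 + 25.6×2737 + (z_c − 27.58)×3338
Column B: 2.21×0 + 20×ρ + (z_c − 2.21 − 20)×3338
The z_c×3338 term appears on both sides and cancels. Collect the known terms of each column as K = Σ(ρt)_known − 3338 × (depth of known layers): K_A = 71877.316 − 3338×27.58 = −20184.724; K_B = 0 − 3338×(2.21 + 20) = −74136.98.
Balance: K_A = K_B + 20×ρ, so ρ = (K_A − K_B)/20 = 53952.3/20 = 2700 kg m⁻³.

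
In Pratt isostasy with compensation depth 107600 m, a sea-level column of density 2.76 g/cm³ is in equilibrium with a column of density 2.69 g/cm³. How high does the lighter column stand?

ρ_ref D = ρ (D + h) → h = D (ρ_ref − ρ)/ρ.
h = 107600 m × (2.76 − 2.69)/2.69 = 2800 m.

2800 m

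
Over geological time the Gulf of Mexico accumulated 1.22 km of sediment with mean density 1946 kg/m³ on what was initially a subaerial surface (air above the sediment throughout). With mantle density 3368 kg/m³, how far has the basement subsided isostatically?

Subaerial load: s = t ρ_sed / ρ_m = 1.22 km × 1946/3368 = 0.705 km.

0.705 km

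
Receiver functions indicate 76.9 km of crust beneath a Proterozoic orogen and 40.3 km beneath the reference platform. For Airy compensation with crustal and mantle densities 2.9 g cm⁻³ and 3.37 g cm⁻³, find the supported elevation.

5.1 km

Excess crust Δ = 76.9 km − 40.3 km = 36.6 km, split between elevation h and root r with h + r = Δ.
Airy balance ρ_c h = (ρ_m − ρ_c) r gives r = h ρ_c/(ρ_m − ρ_c), so h (1 + ρ_c/(ρ_m − ρ_c)) = Δ, i.e. h = Δ (ρ_m − ρ_c)/ρ_m.
h = 36.6 km × 0.47/3.37 = 5.1 km.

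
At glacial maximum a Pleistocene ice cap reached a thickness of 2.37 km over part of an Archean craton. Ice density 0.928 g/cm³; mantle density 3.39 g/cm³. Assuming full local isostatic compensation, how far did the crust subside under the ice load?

Isostatic balance requires: the ice load ρ_ice t is balanced by mantle displaced below, ρ_m s.
s = t ρ_ice / ρ_m = 2.37 km × 0.928/3.39 = 0.649 km.

0.649 km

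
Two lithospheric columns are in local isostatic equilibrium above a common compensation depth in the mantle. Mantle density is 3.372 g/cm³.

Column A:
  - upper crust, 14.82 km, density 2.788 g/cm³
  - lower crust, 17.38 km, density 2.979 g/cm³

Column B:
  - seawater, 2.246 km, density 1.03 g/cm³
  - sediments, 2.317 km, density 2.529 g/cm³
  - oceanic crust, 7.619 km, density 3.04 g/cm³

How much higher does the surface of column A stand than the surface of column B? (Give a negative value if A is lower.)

1.7 km

For any compensation level in the mantle, the mantle terms cancel and isostasy reduces to e = (Σt_A − Σt_B) − (Σ(ρt)_A − Σ(ρt)_B) / ρ_m.
Σt_A = 32.2 km; Σt_B = 12.182 km; Σ(ρt)_A = 93.09318; Σ(ρt)_B = 31.334833 (in km·g/cm³).
e = (32.2 − 12.182) − (93.09318 − 31.334833) / 3.372 = 1.7 km.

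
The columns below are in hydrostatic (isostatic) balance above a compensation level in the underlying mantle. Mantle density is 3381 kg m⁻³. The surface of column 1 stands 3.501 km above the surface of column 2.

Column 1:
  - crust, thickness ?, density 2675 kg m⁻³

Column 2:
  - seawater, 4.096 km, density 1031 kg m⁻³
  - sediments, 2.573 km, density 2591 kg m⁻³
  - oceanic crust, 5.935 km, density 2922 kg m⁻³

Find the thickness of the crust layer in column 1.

37.1 km

Take the compensation level at the base of the deeper column (depth z_c below the surface of column 1) and equate Σ ρ_i t_i down to z_c; mantle fills any gap and the z_c terms cancel.
Column 1: x×2675 + (z_c − 0 − x)×3381
Column 2: 3.501×0 + 4.096×1031 + 2.573×2591 + 5.935×2922 + (z_c − 3.501 − 12.604)×3381
The z_c×3381 term appears on both sides and cancels. Collect the known terms of each column as K = Σ(ρt)_known − 3381 × (depth of known layers): K_1 = 0 − 3381×0 = 0; K_2 = 28231.689 − 3381×(3.501 + 12.604) = −26219.316.
Balance: K_1 − x×(3381 − 2675) = K_2, so x = (K_1 − K_2)/(3381 − 2675) = 26219.3/706 = 37.1 km.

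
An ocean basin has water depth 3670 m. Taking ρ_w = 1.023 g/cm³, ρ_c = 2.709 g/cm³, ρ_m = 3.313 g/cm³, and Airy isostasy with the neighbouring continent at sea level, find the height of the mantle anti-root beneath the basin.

For local isostatic compensation: replacing crust with seawater at the top is compensated by replacing crust with mantle at the base: d (ρ_c − ρ_w) = a (ρ_m − ρ_c).
a = d (ρ_c − ρ_w)/(ρ_m − ρ_c) = 3670 m × 1.686/0.604 = 10200 m.

10200 m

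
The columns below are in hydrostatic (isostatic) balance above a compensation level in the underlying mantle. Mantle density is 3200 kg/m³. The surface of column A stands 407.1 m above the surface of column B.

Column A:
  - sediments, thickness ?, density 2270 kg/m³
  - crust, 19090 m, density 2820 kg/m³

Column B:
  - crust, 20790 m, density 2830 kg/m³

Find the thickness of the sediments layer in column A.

1870 m

Take the compensation level at the base of the deeper column (depth z_c below the surface of column A) and equate Σ ρ_i t_i down to z_c; mantle fills any gap and the z_c terms cancel.
Column A: x×2270 + 19090×2820 + (z_c − 19090 − x)×3200
Column B: 407.1×0 + 20790×2830 + (z_c − 407.1 − 20790)×3200
The z_c×3200 term appears on both sides and cancels. Collect the known terms of each column as K = Σ(ρt)_known − 3200 × (depth of known layers): K_A = 53833800 − 3200×19090 = −7254200; K_B = 58835700 − 3200×(407.1 + 20790) = −8995020.
Balance: K_A − x×(3200 − 2270) = K_B, so x = (K_A − K_B)/(3200 − 2270) = 1740820/930 = 1870 m.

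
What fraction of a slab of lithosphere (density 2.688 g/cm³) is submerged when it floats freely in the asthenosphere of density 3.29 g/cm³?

0.817

Submerged fraction = ρ_obj/ρ_fluid = 2.688/3.29 = 0.817.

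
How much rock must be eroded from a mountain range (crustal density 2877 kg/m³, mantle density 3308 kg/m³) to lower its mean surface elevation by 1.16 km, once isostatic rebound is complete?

Net drop Δ = e − u = e − e ρ_c/ρ_m = e (ρ_m − ρ_c)/ρ_m.
e = Δ ρ_m/(ρ_m − ρ_c) = 1.16 km × 3308/431 = 8.9 km.

8.9 km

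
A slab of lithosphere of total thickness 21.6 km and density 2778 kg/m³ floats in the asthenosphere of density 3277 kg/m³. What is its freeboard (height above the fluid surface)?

Floating equilibrium: submerged depth d = t ρ_obj/ρ_fluid = 21.6 km × 2778/3277 = 18.31 km.
Freeboard = t − d = 21.6 km − 18.31 km = 3.29 km.

3.29 km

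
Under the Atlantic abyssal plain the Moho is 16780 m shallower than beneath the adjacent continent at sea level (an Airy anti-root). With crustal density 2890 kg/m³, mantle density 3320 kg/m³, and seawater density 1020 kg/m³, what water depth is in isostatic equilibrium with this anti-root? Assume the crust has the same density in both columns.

Replacing a thickness d of crust by seawater at the top must be balanced by replacing crust with mantle at the base: d (ρ_c − ρ_w) = a (ρ_m − ρ_c).
d = a (ρ_m − ρ_c)/(ρ_c − ρ_w) = 16780 m × 430/1870 = 3860 m.

3860 m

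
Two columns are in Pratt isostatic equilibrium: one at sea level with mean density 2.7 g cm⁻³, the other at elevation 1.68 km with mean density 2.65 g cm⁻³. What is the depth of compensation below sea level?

ρ_ref D = ρ (D + h) → D (ρ_ref − ρ) = ρ h.
D = ρ h/(ρ_ref − ρ) = 2.65 × 1.68 km/(2.7 − 2.65) = 89 km.

89 km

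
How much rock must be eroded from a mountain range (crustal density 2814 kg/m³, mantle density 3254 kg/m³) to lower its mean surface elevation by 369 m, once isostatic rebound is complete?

Net drop Δ = e − u = e − e ρ_c/ρ_m = e (ρ_m − ρ_c)/ρ_m.
e = Δ ρ_m/(ρ_m − ρ_c) = 369 m × 3254/440 = 2730 m.

2730 m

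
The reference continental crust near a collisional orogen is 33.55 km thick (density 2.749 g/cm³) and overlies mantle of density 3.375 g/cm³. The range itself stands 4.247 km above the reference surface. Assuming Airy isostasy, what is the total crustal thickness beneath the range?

Root depth r = h ρ_c / (ρ_m − ρ_c) = 4.247 km × 2.749 / 0.626 = 18.65 km.
Total thickness = T + h + r = 33.55 km + 4.247 km + 18.65 km = 56.4 km.

56.4 km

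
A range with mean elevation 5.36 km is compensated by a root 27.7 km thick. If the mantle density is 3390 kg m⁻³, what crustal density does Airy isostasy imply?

2840 kg m⁻³

ρ_c h = (ρ_m − ρ_c) r → ρ_c (h + r) = ρ_m r → ρ_c = ρ_m r / (h + r).
ρ_c = 3390 × 27.7 km / (5.36 km + 27.7 km) = 2840 kg m⁻³.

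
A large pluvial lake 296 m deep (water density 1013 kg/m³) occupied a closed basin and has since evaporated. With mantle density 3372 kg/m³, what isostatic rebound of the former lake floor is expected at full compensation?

88.9 m

u = d ρ_w/ρ_m = 296 m × 1013/3372 = 88.9 m.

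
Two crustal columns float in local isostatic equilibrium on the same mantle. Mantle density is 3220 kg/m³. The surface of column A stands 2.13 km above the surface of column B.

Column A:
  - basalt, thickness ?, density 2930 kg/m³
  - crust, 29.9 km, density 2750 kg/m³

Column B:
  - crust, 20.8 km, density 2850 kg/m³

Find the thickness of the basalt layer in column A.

Take the compensation level at the base of the deeper column (depth z_c below the surface of column A) and equate Σ ρ_i t_i down to z_c; mantle fills any gap and the z_c terms cancel.
Column A: x×2930 + 29.9×2750 + (z_c − 29.9 − x)×3220
Column B: 2.13×0 + 20.8×2850 + (z_c − 2.13 − 20.8)×3220
The z_c×3220 term appears on both sides and cancels. Collect the known terms of each column as K = Σ(ρt)_known − 3220 × (depth of known layers): K_A = 82225 − 3220×29.9 = −14053; K_B = 59280 − 3220×(2.13 + 20.8) = −14554.6.
Balance: K_A − x×(3220 − 2930) = K_B, so x = (K_A − K_B)/(3220 − 2930) = 501.6/290 = 1.73 km.

1.73 km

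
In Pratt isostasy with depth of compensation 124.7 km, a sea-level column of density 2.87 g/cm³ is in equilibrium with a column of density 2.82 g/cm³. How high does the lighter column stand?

2.21 km

ρ_ref D = ρ (D + h) → h = D (ρ_ref − ρ)/ρ.
h = 124.7 km × (2.87 − 2.82)/2.82 = 2.21 km.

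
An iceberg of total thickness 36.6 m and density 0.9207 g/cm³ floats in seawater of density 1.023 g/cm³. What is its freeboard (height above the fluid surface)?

3.66 m

Floating equilibrium: submerged depth d = t ρ_obj/ρ_fluid = 36.6 m × 0.9207/1.023 = 32.94 m.
Freeboard = t − d = 36.6 m − 32.94 m = 3.66 m.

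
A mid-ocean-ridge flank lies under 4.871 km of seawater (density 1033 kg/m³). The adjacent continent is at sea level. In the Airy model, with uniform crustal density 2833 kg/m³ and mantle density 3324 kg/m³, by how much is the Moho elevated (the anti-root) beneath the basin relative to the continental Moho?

17.9 km

Balancing pressure at the compensation depth: replacing crust with seawater at the top is compensated by replacing crust with mantle at the base: d (ρ_c − ρ_w) = a (ρ_m − ρ_c).
a = d (ρ_c − ρ_w)/(ρ_m − ρ_c) = 4.871 km × 1800/491 = 17.9 km.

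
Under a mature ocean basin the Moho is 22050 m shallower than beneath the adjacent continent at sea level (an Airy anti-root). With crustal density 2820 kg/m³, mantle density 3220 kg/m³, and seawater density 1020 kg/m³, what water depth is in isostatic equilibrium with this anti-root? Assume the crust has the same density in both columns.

4900 m

Replacing a thickness d of crust by seawater at the top must be balanced by replacing crust with mantle at the base: d (ρ_c − ρ_w) = a (ρ_m − ρ_c).
d = a (ρ_m − ρ_c)/(ρ_c − ρ_w) = 22050 m × 400/1800 = 4900 m.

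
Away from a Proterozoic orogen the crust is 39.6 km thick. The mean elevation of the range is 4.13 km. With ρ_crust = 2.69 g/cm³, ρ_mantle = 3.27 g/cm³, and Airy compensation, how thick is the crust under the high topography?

Root depth r = h ρ_c / (ρ_m − ρ_c) = 4.13 km × 2.69 / 0.58 = 19.15 km.
Total thickness = T + h + r = 39.6 km + 4.13 km + 19.15 km = 62.9 km.

62.9 km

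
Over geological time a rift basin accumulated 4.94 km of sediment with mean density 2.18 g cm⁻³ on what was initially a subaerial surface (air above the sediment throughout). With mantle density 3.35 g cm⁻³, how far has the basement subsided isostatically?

3.21 km

Subaerial load: s = t ρ_sed / ρ_m = 4.94 km × 2.18/3.35 = 3.21 km.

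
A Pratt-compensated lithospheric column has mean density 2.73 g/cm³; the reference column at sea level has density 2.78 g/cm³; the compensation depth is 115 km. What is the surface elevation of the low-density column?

2.11 km

ρ_ref D = ρ (D + h) → h = D (ρ_ref − ρ)/ρ.
h = 115 km × (2.78 − 2.73)/2.73 = 2.11 km.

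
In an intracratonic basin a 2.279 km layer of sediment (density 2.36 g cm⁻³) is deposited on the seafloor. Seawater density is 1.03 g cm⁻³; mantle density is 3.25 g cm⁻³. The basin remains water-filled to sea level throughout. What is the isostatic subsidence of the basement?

Submarine loading: the sediment displaces seawater, and the subsidence is in turn flooded, so s (ρ_m − ρ_w) = t (ρ_sed − ρ_w).
s = 2.279 km × (2.36 − 1.03) / (3.25 − 1.03) = 1.37 km.

1.37 km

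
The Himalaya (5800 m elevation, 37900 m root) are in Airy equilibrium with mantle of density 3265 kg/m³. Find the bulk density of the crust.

ρ_c h = (ρ_m − ρ_c) r → ρ_c (h + r) = ρ_m r → ρ_c = ρ_m r / (h + r).
ρ_c = 3265 × 37900 m / (5800 m + 37900 m) = 2830 kg/m³.

2830 kg/m³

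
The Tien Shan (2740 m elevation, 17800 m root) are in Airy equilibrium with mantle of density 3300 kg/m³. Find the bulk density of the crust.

2860 kg/m³

ρ_c h = (ρ_m − ρ_c) r → ρ_c (h + r) = ρ_m r → ρ_c = ρ_m r / (h + r).
ρ_c = 3300 × 17800 m / (2740 m + 17800 m) = 2860 kg/m³.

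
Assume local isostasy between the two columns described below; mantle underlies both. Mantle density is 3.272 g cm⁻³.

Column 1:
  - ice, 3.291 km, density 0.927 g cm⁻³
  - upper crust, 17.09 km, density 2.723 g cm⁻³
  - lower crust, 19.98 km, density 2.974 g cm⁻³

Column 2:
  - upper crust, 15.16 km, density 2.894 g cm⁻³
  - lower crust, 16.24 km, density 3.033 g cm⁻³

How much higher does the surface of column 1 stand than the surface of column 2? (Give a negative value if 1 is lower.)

4.11 km

For any compensation level in the mantle, the mantle terms cancel and isostasy reduces to e = (Σt_1 − Σt_2) − (Σ(ρt)_1 − Σ(ρt)_2) / ρ_m.
Σt_1 = 40.361 km; Σt_2 = 31.4 km; Σ(ρt)_1 = 109.007347; Σ(ρt)_2 = 93.12896 (in km·g cm⁻³).
e = (40.361 − 31.4) − (109.007347 − 93.12896) / 3.272 = 4.11 km.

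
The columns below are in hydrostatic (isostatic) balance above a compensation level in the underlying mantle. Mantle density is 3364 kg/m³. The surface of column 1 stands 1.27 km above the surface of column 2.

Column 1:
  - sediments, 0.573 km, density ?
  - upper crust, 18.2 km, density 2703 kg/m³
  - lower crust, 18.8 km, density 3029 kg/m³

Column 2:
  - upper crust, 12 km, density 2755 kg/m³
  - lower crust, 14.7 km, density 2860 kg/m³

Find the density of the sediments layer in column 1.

2210 kg/m³

Take the compensation level at the base of the deeper column (depth z_c below the surface of column 1) and equate Σ ρ_i t_i down to z_c; mantle fills any gap and the z_c terms cancel.
Column 1: 0.573×ρ + 18.2×2703 + 18.8×3029 + (z_c − 37.573)×3364
Column 2: 1.27×0 + 12×2755 + 14.7×2860 + (z_c − 1.27 − 26.7)×3364
The z_c×3364 term appears on both sides and cancels. Collect the known terms of each column as K = Σ(ρt)_known − 3364 × (depth of known layers): K_1 = 106139.8 − 3364×37.573 = −20255.772; K_2 = 75102 − 3364×(1.27 + 26.7) = −18989.08.
Balance: K_1 + 0.573×ρ = K_2, so ρ = (K_2 − K_1)/0.573 = 1266.69/0.573 = 2210 kg/m³.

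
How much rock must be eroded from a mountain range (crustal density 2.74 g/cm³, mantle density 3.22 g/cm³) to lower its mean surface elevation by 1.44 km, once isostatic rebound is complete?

9.66 km

Net drop Δ = e − u = e − e ρ_c/ρ_m = e (ρ_m − ρ_c)/ρ_m.
e = Δ ρ_m/(ρ_m − ρ_c) = 1.44 km × 3.22/0.48 = 9.66 km.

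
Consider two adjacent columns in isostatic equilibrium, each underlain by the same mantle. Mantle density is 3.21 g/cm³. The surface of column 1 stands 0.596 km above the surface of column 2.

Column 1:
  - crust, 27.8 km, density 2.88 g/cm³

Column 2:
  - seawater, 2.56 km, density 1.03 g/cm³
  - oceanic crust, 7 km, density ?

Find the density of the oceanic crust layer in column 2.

Take the compensation level at the base of the deeper column (depth z_c below the surface of column 1) and equate Σ ρ_i t_i down to z_c; mantle fills any gap and the z_c terms cancel.
Column 1: 27.8×2.88 + (z_c − 27.8)×3.21
Column 2: 0.596×0 + 2.56×1.03 + 7×ρ + (z_c − 0.596 − 9.56)×3.21
The z_c×3.21 term appears on both sides and cancels. Collect the known terms of each column as K = Σ(ρt)_known − 3.21 × (depth of known layers): K_1 = 80.064 − 3.21×27.8 = −9.174; K_2 = 2.6368 − 3.21×(0.596 + 9.56) = −29.96396.
Balance: K_1 = K_2 + 7×ρ, so ρ = (K_1 − K_2)/7 = 20.79/7 = 2.97 g/cm³.

2.97 g/cm³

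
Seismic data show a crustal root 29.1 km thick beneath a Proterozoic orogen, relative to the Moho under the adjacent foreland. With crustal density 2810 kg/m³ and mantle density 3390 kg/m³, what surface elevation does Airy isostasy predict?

Isostatic balance requires: ρ_c h = (ρ_m − ρ_c) r.
h = r (ρ_m − ρ_c) / ρ_c = 29.1 km × (3390 − 2810) / 2810 = 6.01 km.

6.01 km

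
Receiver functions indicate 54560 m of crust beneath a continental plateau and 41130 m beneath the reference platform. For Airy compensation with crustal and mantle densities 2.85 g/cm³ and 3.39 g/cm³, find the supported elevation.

2140 m

Excess crust Δ = 54560 m − 41130 m = 13430 m, split between elevation h and root r with h + r = Δ.
Airy balance ρ_c h = (ρ_m − ρ_c) r gives r = h ρ_c/(ρ_m − ρ_c), so h (1 + ρ_c/(ρ_m − ρ_c)) = Δ, i.e. h = Δ (ρ_m − ρ_c)/ρ_m.
h = 13430 m × 0.54/3.39 = 2140 m.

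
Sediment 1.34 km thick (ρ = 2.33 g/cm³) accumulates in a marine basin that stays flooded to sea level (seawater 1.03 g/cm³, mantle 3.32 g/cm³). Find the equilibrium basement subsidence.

0.761 km

Submarine loading: the sediment displaces seawater, and the subsidence is in turn flooded, so s (ρ_m − ρ_w) = t (ρ_sed − ρ_w).
s = 1.34 km × (2.33 − 1.03) / (3.32 − 1.03) = 0.761 km.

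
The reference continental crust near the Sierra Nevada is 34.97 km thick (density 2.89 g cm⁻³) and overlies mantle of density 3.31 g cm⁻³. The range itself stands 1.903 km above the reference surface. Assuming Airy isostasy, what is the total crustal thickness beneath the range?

50 km

Root depth r = h ρ_c / (ρ_m − ρ_c) = 1.903 km × 2.89 / 0.42 = 13.09 km.
Total thickness = T + h + r = 34.97 km + 1.903 km + 13.09 km = 50 km.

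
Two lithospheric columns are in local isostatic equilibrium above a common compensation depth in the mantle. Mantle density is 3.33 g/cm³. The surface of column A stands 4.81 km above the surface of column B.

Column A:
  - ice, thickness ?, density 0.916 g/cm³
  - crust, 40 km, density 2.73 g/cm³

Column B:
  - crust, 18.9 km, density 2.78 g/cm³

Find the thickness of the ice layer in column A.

Take the compensation level at the base of the deeper column (depth z_c below the surface of column A) and equate Σ ρ_i t_i down to z_c; mantle fills any gap and the z_c terms cancel.
Column A: x×0.916 + 40×2.73 + (z_c − 40 − x)×3.33
Column B: 4.81×0 + 18.9×2.78 + (z_c − 4.81 − 18.9)×3.33
The z_c×3.33 term appears on both sides and cancels. Collect the known terms of each column as K = Σ(ρt)_known − 3.33 × (depth of known layers): K_A = 109.2 − 3.33×40 = −24; K_B = 52.542 − 3.33×(4.81 + 18.9) = −26.4123.
Balance: K_A − x×(3.33 − 0.916) = K_B, so x = (K_A − K_B)/(3.33 − 0.916) = 2.4123/2.414 = 0.999 km.

0.999 km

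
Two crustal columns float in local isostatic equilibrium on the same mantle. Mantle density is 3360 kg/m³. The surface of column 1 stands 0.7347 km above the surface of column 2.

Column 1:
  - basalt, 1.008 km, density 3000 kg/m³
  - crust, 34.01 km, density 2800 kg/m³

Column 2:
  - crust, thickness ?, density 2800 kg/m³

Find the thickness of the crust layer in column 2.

30.2 km

Take the compensation level at the base of the deeper column (depth z_c below the surface of column 1) and equate Σ ρ_i t_i down to z_c; mantle fills any gap and the z_c terms cancel.
Column 1: 1.008×3000 + 34.01×2800 + (z_c − 35.018)×3360
Column 2: 0.7347×0 + x×2800 + (z_c − 0.7347 − 0 − x)×3360
The z_c×3360 term appears on both sides and cancels. Collect the known terms of each column as K = Σ(ρt)_known − 3360 × (depth of known layers): K_1 = 98252 − 3360×35.018 = −19408.48; K_2 = 0 − 3360×(0.7347 + 0) = −2468.592.
Balance: K_1 = K_2 − x×(3360 − 2800), so x = (K_2 − K_1)/(3360 − 2800) = 16939.9/560 = 30.2 km.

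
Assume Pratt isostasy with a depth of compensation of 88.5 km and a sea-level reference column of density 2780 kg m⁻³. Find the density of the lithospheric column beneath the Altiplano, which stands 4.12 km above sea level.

Pratt balance: ρ_ref D = ρ (D + h).
ρ = ρ_ref D/(D + h) = 2780 × 88.5 km/(88.5 km + 4.12 km) = 2660 kg m⁻³.

2660 kg m⁻³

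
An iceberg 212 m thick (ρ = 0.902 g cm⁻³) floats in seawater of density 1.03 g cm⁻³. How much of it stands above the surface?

Floating equilibrium: submerged depth d = t ρ_obj/ρ_fluid = 212 m × 0.902/1.03 = 185.7 m.
Freeboard = t − d = 212 m − 185.7 m = 26.3 m.

26.3 m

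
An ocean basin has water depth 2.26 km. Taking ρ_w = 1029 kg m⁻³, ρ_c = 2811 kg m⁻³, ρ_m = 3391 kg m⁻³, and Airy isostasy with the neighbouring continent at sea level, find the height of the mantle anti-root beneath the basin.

6.94 km

In Airy isostatic equilibrium: replacing crust with seawater at the top is compensated by replacing crust with mantle at the base: d (ρ_c − ρ_w) = a (ρ_m − ρ_c).
a = d (ρ_c − ρ_w)/(ρ_m − ρ_c) = 2.26 km × 1782/580 = 6.94 km.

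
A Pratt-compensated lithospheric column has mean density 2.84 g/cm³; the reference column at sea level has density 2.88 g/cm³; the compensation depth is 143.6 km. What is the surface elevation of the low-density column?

ρ_ref D = ρ (D + h) → h = D (ρ_ref − ρ)/ρ.
h = 143.6 km × (2.88 − 2.84)/2.84 = 2.02 km.

2.02 km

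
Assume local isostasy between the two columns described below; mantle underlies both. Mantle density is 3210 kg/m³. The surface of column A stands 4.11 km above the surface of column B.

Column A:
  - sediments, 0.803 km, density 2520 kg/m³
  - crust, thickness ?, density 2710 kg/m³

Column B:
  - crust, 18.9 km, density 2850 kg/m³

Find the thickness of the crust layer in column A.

Take the compensation level at the base of the deeper column (depth z_c below the surface of column A) and equate Σ ρ_i t_i down to z_c; mantle fills any gap and the z_c terms cancel.
Column A: 0.803×2520 + x×2710 + (z_c − 0.803 − x)×3210
Column B: 4.11×0 + 18.9×2850 + (z_c − 4.11 − 18.9)×3210
The z_c×3210 term appears on both sides and cancels. Collect the known terms of each column as K = Σ(ρt)_known − 3210 × (depth of known layers): K_A = 2023.56 − 3210×0.803 = −554.07; K_B = 53865 − 3210×(4.11 + 18.9) = −19997.1.
Balance: K_A − x×(3210 − 2710) = K_B, so x = (K_A − K_B)/(3210 − 2710) = 19443/500 = 38.9 km.

38.9 km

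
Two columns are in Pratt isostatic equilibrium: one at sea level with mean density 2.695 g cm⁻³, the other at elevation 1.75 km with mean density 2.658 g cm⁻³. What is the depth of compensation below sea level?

ρ_ref D = ρ (D + h) → D (ρ_ref − ρ) = ρ h.
D = ρ h/(ρ_ref − ρ) = 2.658 × 1.75 km/(2.695 − 2.658) = 126 km.

126 km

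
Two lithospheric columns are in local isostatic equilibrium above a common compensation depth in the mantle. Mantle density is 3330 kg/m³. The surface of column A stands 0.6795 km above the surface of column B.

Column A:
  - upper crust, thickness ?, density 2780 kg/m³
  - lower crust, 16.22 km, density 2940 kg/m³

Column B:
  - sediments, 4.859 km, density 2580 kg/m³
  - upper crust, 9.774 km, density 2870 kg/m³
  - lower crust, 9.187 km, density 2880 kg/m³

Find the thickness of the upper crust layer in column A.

Take the compensation level at the base of the deeper column (depth z_c below the surface of column A) and equate Σ ρ_i t_i down to z_c; mantle fills any gap and the z_c terms cancel.
Column A: x×2780 + 16.22×2940 + (z_c − 16.22 − x)×3330
Column B: 0.6795×0 + 4.859×2580 + 9.774×2870 + 9.187×2880 + (z_c − 0.6795 − 23.82)×3330
The z_c×3330 term appears on both sides and cancels. Collect the known terms of each column as K = Σ(ρt)_known − 3330 × (depth of known layers): K_A = 47686.8 − 3330×16.22 = −6325.8; K_B = 67046.16 − 3330×(0.6795 + 23.82) = −14537.175.
Balance: K_A − x×(3330 − 2780) = K_B, so x = (K_A − K_B)/(3330 − 2780) = 8211.38/550 = 14.9 km.

14.9 km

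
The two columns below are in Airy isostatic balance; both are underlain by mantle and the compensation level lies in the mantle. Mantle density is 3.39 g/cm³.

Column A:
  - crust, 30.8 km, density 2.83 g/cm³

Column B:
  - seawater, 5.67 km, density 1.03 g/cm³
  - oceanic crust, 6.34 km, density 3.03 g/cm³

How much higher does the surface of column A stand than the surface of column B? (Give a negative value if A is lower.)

0.467 km

For any compensation level in the mantle, the mantle terms cancel and isostasy reduces to e = (Σt_A − Σt_B) − (Σ(ρt)_A − Σ(ρt)_B) / ρ_m.
Σt_A = 30.8 km; Σt_B = 12.01 km; Σ(ρt)_A = 87.164; Σ(ρt)_B = 25.0503 (in km·g/cm³).
e = (30.8 − 12.01) − (87.164 − 25.0503) / 3.39 = 0.467 km.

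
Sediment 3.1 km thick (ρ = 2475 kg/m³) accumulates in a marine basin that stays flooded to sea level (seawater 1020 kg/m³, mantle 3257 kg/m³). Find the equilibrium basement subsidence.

Submarine loading: the sediment displaces seawater, and the subsidence is in turn flooded, so s (ρ_m − ρ_w) = t (ρ_sed − ρ_w).
s = 3.1 km × (2475 − 1020) / (3257 − 1020) = 2.02 km.

2.02 km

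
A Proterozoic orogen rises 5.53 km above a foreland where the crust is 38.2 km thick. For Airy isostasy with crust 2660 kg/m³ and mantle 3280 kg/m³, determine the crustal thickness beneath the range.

Root depth r = h ρ_c / (ρ_m − ρ_c) = 5.53 km × 2660 / 620 = 23.73 km.
Total thickness = T + h + r = 38.2 km + 5.53 km + 23.73 km = 67.5 km.

67.5 km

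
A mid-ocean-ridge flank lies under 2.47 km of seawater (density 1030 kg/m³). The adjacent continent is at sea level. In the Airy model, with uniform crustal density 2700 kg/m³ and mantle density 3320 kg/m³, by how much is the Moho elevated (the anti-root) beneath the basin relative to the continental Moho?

6.65 km

Equating mass per unit area of the two columns: replacing crust with seawater at the top is compensated by replacing crust with mantle at the base: d (ρ_c − ρ_w) = a (ρ_m − ρ_c).
a = d (ρ_c − ρ_w)/(ρ_m − ρ_c) = 2.47 km × 1670/620 = 6.65 km.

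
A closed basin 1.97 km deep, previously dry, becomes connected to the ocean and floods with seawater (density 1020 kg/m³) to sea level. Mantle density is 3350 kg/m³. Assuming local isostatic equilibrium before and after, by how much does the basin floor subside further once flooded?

0.862 km

After flooding the water column is d + s deep. Its weight must equal the weight of mantle displaced by the extra subsidence s: (d + s) ρ_w = s ρ_m.
s = d ρ_w / (ρ_m − ρ_w) = 1.97 km × 1020/(3350 − 1020) = 0.862 km.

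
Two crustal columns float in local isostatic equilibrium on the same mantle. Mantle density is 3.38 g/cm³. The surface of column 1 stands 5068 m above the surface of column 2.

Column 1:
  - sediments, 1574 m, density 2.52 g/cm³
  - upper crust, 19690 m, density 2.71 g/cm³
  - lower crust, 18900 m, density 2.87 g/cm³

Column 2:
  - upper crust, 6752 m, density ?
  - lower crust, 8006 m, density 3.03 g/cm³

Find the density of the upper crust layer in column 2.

2.75 g/cm³

Take the compensation level at the base of the deeper column (depth z_c below the surface of column 1) and equate Σ ρ_i t_i down to z_c; mantle fills any gap and the z_c terms cancel.
Column 1: 1574×2.52 + 19690×2.71 + 18900×2.87 + (z_c − 40164)×3.38
Column 2: 5068×0 + 6752×ρ + 8006×3.03 + (z_c − 5068 − 14758)×3.38
The z_c×3.38 term appears on both sides and cancels. Collect the known terms of each column as K = Σ(ρt)_known − 3.38 × (depth of known layers): K_1 = 111569.38 − 3.38×40164 = −24184.94; K_2 = 24258.18 − 3.38×(5068 + 14758) = −42753.7.
Balance: K_1 = K_2 + 6752×ρ, so ρ = (K_1 − K_2)/6752 = 18568.8/6752 = 2.75 g/cm³.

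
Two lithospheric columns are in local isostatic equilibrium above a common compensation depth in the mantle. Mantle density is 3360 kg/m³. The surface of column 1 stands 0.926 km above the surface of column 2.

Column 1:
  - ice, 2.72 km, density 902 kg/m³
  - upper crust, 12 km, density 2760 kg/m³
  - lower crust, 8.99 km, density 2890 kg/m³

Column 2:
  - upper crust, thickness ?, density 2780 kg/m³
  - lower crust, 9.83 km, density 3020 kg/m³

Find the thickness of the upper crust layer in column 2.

Take the compensation level at the base of the deeper column (depth z_c below the surface of column 1) and equate Σ ρ_i t_i down to z_c; mantle fills any gap and the z_c terms cancel.
Column 1: 2.72×902 + 12×2760 + 8.99×2890 + (z_c − 23.71)×3360
Column 2: 0.926×0 + x×2780 + 9.83×3020 + (z_c − 0.926 − 9.83 − x)×3360
The z_c×3360 term appears on both sides and cancels. Collect the known terms of each column as K = Σ(ρt)_known − 3360 × (depth of known layers): K_1 = 61554.54 − 3360×23.71 = −18111.06; K_2 = 29686.6 − 3360×(0.926 + 9.83) = −6453.56.
Balance: K_1 = K_2 − x×(3360 − 2780), so x = (K_2 − K_1)/(3360 − 2780) = 11657.5/580 = 20.1 km.

20.1 km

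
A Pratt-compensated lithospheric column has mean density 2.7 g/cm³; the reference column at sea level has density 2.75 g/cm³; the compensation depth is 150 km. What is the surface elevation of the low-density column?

ρ_ref D = ρ (D + h) → h = D (ρ_ref − ρ)/ρ.
h = 150 km × (2.75 − 2.7)/2.7 = 2.78 km.

2.78 km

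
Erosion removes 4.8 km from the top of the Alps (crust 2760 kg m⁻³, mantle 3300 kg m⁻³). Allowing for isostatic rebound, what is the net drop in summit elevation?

0.785 km

Rebound u = e ρ_c/ρ_m = 4.8 km × 2760/3300 = 4.015 km.
Net surface drop = e − u = 4.8 km − 4.015 km = e (ρ_m − ρ_c)/ρ_m = 0.785 km.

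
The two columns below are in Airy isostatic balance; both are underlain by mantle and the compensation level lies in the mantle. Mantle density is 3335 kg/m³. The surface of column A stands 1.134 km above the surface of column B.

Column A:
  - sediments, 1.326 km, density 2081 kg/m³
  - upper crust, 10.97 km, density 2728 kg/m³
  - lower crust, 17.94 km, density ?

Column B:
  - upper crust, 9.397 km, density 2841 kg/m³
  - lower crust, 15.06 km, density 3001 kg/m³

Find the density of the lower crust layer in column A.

3050 kg/m³

Take the compensation level at the base of the deeper column (depth z_c below the surface of column A) and equate Σ ρ_i t_i down to z_c; mantle fills any gap and the z_c terms cancel.
Column A: 1.326×2081 + 10.97×2728 + 17.94×ρ + (z_c − 30.236)×3335
Column B: 1.134×0 + 9.397×2841 + 15.06×3001 + (z_c − 1.134 − 24.457)×3335
The z_c×3335 term appears on both sides and cancels. Collect the known terms of each column as K = Σ(ρt)_known − 3335 × (depth of known layers): K_A = 32685.566 − 3335×30.236 = −68151.494; K_B = 71891.937 − 3335×(1.134 + 24.457) = −13454.048.
Balance: K_A + 17.94×ρ = K_B, so ρ = (K_B − K_A)/17.94 = 54697.4/17.94 = 3050 kg/m³.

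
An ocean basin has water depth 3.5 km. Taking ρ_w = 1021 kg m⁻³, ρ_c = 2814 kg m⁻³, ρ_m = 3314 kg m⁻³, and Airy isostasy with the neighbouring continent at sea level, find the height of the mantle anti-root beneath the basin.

Balancing pressure at the compensation depth: replacing crust with seawater at the top is compensated by replacing crust with mantle at the base: d (ρ_c − ρ_w) = a (ρ_m − ρ_c).
a = d (ρ_c − ρ_w)/(ρ_m − ρ_c) = 3.5 km × 1793/500 = 12.6 km.

12.6 km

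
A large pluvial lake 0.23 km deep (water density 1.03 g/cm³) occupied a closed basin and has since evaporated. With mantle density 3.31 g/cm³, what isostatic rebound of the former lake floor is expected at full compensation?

0.0716 km

u = d ρ_w/ρ_m = 0.23 km × 1.03/3.31 = 0.0716 km.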